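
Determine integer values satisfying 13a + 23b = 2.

Step 1: Check solvability.
gcd(13, 23) = 1
Since 1 divides 2, solutions exist.

Step 2: Apply extended Euclidean algorithm to find gcd.
We find integers such that 13*x0 + 23*y0 = 1

Step 3: Scale the particular solution.
Multiply by 2/1 = 2:
a = -14, b = 8

Step 4: Verify.
13*(-14) + 23*(8) = 2 = 2 ✓

a = -14, b = 8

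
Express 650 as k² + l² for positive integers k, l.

We need to find integers k, l > 0 such that k² + l² = 650.
Trying k = 5: l² = 650 - 5² = 650 - 25 = 625
l = 25
Check: 5² + 25² = 25 + 625 = 650 ✓

650 = 5² + 25²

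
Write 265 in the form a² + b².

We need to find integers a, b > 0 such that a² + b² = 265.
Trying a = 3: b² = 265 - 3² = 265 - 9 = 256
b = 16
Check: 3² + 16² = 9 + 256 = 265 ✓

265 = 3² + 16²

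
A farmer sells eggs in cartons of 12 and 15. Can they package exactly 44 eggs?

We need non-negative a, b with 12a + 15b = 44.
gcd(12, 15) = 3, and 3 does not divide 44.
No integer solutions exist.

No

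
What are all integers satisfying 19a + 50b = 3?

Step 1: Compute gcd(19, 50) = 1.
Since 1 divides 3, solutions exist.

Step 2: Find a particular solution using extended Euclidean algorithm.
We get a₀ = -63, b₀ = 24.
Check: 19*-63 + 50*24 = 3 = 3 ✓

Step 3: Write the general solution.
a = -63 + (50/1)t = -63 + 50t
b = 24 - (19/1)t = 24 - 19t
for any integer t.

a = -63 + 50t, b = 24 - 19t for integer t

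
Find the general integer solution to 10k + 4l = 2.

Step 1: Compute gcd(10, 4) = 2.
Since 2 divides 2, solutions exist.

Step 2: Find a particular solution using extended Euclidean algorithm.
We get k₀ = 1, l₀ = -2.
Check: 10*1 + 4*-2 = 2 = 2 ✓

Step 3: Write the general solution.
k = 1 + (4/2)t = 1 + 2t
l = -2 - (10/2)t = -2 - 5t
for any integer t.

k = 1 + 2t, l = -2 - 5t for integer t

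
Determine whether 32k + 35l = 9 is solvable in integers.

Step 1: Compute gcd(32, 35).
gcd(32, 35) = 1

Step 2: Check divisibility.
Does 1 divide 9? 9 = 1 x 9, so yes.

By the theorem on linear Diophantine equations, 32k + 35l = 9 has integer solutions if and only if gcd(32, 35) divides 9. Since 1 | 9, solutions exist.

Yes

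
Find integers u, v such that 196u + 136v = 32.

Step 1: Check solvability.
gcd(196, 136) = 4
Since 4 divides 32, solutions exist.

Step 2: Apply extended Euclidean algorithm to find gcd.
We find integers such that 196*x0 + 136*y0 = 4

Step 3: Scale the particular solution.
Multiply by 32/4 = 8:
u = -72, v = 104

Step 4: Verify.
196*(-72) + 136*(104) = 32 = 32 ✓

u = -72, v = 104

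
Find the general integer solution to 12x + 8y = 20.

Step 1: Compute gcd(12, 8) = 4.
Since 4 divides 20, solutions exist.

Step 2: Find a particular solution using extended Euclidean algorithm.
We get x₀ = 5, y₀ = -5.
Check: 12*5 + 8*-5 = 20 = 20 ✓

Step 3: Write the general solution.
x = 5 + (8/4)t = 5 + 2t
y = -5 - (12/4)t = -5 - 3t
for any integer t.

x = 5 + 2t, y = -5 - 3t for integer t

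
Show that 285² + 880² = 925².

Compute a² + b²:
285² + 880² = 81225 + 774400 = 855625
Compute c²:
925² = 855625
Since 855625 = 855625, it is a Pythagorean triple.

Yes, it is a Pythagorean triple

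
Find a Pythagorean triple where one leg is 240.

We need the other leg and hypotenuse such that 240² + x² = c².
Take x = 551, c = 601: 240² + 551² = 57600 + 303601 = 361201 = 601² ✓
Triple: (551, 240, 601)

(551, 240, 601)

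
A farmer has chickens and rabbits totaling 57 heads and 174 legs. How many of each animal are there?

Let c = chickens, r = rabbits.
Heads: c + r = 57
Legs: 2c + 4r = 174
From the first equation, c = 57 - r. Substitute:
2(57 - r) + 4r = 174
114 + 2r = 174
r = (174 - 114)/2 = 30
c = 57 - 30 = 27

Chickens: 27, Rabbits: 30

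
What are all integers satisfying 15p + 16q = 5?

Step 1: Compute gcd(15, 16) = 1.
Since 1 divides 5, solutions exist.

Step 2: Find a particular solution using extended Euclidean algorithm.
We get p₀ = -5, q₀ = 5.
Check: 15*-5 + 16*5 = 5 = 5 ✓

Step 3: Write the general solution.
p = -5 + (16/1)t = -5 + 16t
q = 5 - (15/1)t = 5 - 15t
for any integer t.

p = -5 + 16t, q = 5 - 15t for integer t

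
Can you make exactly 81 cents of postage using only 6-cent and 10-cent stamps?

We need non-negative x, y with 6x + 10y = 81.
gcd(6, 10) = 2, and 2 does not divide 81.
No integer solutions exist, so certainly no non-negative ones.

No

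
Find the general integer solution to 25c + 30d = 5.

Step 1: Compute gcd(25, 30) = 5.
Since 5 divides 5, solutions exist.

Step 2: Find a particular solution using extended Euclidean algorithm.
We get c₀ = -1, d₀ = 1.
Check: 25*-1 + 30*1 = 5 = 5 ✓

Step 3: Write the general solution.
c = -1 + (30/5)t = -1 + 6t
d = 1 - (25/5)t = 1 - 5t
for any integer t.

c = -1 + 6t, d = 1 - 5t for integer t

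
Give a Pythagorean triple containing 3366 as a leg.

We need the other leg and hypotenuse such that 3366² + x² = c².
Take x = 2400, c = 4134: 3366² + 2400² = 11329956 + 5760000 = 17089956 = 4134² ✓
Triple: (3366, 2400, 4134)

(3366, 2400, 4134)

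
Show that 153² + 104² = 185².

Compute a² + b² = 153² + 104² = 23409 + 10816 = 34225
Compute c² = 185² = 34225
Since 34225 = 34225, confirmed.

Yes, it is a Pythagorean triple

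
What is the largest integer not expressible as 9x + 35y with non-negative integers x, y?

For two coprime denominations a and b, the Frobenius number (largest value not representable as a non-negative combination) is ab - a - b.
Here gcd(9, 35) = 1, so they are coprime.
F(9, 35) = 9·35 - 9 - 35 = 315 - 44 = 271

271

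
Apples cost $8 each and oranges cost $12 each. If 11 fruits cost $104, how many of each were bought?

Let a = apples, o = oranges.
a + o = 11
8a + 12o = 104
Substitute o = 11 - a:
8a + 12(11 - a) = 104
(8 - 12)a = 104 - 132
-4a = -28
a = 7, o = 11 - 7 = 4

Apples: 7, Oranges: 4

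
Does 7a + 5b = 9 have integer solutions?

Step 1: Compute gcd(7, 5).
gcd(7, 5) = 1

Step 2: Check divisibility.
Does 1 divide 9? 9 = 1 x 9, so yes.

By the theorem on linear Diophantine equations, 7a + 5b = 9 has integer solutions if and only if gcd(7, 5) divides 9. Since 1 | 9, solutions exist.

Yes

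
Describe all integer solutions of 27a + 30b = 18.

Step 1: Compute gcd(27, 30) = 3.
Since 3 divides 18, solutions exist.

Step 2: Find a particular solution using extended Euclidean algorithm.
We get a₀ = -6, b₀ = 6.
Check: 27*-6 + 30*6 = 18 = 18 ✓

Step 3: Write the general solution.
a = -6 + (30/3)t = -6 + 10t
b = 6 - (27/3)t = 6 - 9t
for any integer t.

a = -6 + 10t, b = 6 - 9t for integer t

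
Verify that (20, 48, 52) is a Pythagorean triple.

Compute a² + b²:
20² + 48² = 400 + 2304 = 2704
Compute c²:
52² = 2704
Since 2704 = 2704, it is a Pythagorean triple.

Yes, it is a Pythagorean triple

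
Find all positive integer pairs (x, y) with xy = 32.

The positive divisors of 32 are: 1, 2, 4, 8, 16, 32.
Each divisor d gives the pair (d, 32/d):
(1, 32), (2, 16), (4, 8), (8, 4), (16, 2), (32, 1)

(1, 32), (2, 16), (4, 8), (8, 4), (16, 2), (32, 1)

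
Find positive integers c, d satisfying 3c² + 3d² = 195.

Try small values of c and check whether (195 - 3c²)/3 is a perfect square.
c = 8: 3·8² = 192, so 3d² = 195 - 192 = 3, giving d² = 1, d = 1.
Check: 3·8² + 3·1² = 192 + 3 = 195 ✓

c = 8, d = 1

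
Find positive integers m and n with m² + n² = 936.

We need to find integers m, n > 0 such that m² + n² = 936.
Trying m = 6: n² = 936 - 6² = 936 - 36 = 900
n = 30
Check: 6² + 30² = 36 + 900 = 936 ✓

936 = 6² + 30²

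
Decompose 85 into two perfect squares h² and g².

We need to find integers h, g > 0 such that h² + g² = 85.
Trying h = 2: g² = 85 - 2² = 85 - 4 = 81
g = 9
Check: 2² + 9² = 4 + 81 = 85 ✓

85 = 2² + 9²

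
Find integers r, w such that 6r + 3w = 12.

Step 1: Check solvability.
gcd(6, 3) = 3
Since 3 divides 12, solutions exist.

Step 2: Apply extended Euclidean algorithm to find gcd.
We find integers such that 6*x0 + 3*y0 = 3

Step 3: Scale the particular solution.
Multiply by 12/3 = 4:
r = 0, w = 4

Step 4: Verify.
6*(0) + 3*(4) = 12 = 12 ✓

r = 0, w = 4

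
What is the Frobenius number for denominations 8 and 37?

For two coprime denominations a and b, the Frobenius number (largest value not representable as a non-negative combination) is ab - a - b.
Here gcd(8, 37) = 1, so they are coprime.
F(8, 37) = 8·37 - 8 - 37 = 296 - 45 = 251

251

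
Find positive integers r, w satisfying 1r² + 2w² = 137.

Try small values of r and check whether (137 - 1r²)/2 is a perfect square.
r = 3: 1·3² = 9, so 2w² = 137 - 9 = 128, giving w² = 64, w = 8.
Check: 1·3² + 2·8² = 9 + 128 = 137 ✓

r = 3, w = 8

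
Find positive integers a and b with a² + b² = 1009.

We need to find integers a, b > 0 such that a² + b² = 1009.
Trying a = 15: b² = 1009 - 15² = 1009 - 225 = 784
b = 28
Check: 15² + 28² = 225 + 784 = 1009 ✓

1009 = 15² + 28²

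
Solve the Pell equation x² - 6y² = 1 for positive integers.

We seek the smallest positive integers (x, y) with x² - 6y² = 1, i.e., x² = 6y² + 1.
Try successive y values:
y = 1: x² = 6·1² + 1 = 7, not a perfect square
y = 2: x² = 6·2² + 1 = 25, x = 5 ✓

Verify: 5² - 6·2² = 25 - 24 = 1 ✓

x = 5, y = 2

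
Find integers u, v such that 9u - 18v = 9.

Step 1: Check solvability.
gcd(9, 18) = 9
Since 9 divides 9, solutions exist.

Step 2: Apply extended Euclidean algorithm to find gcd.
We find integers such that 9*x0 + 18*y0 = 9

Step 3: Scale the particular solution.
Multiply by 9/9 = 1:
u = 1, v = 0

Step 4: Verify.
9*(1) - 18*(0) = 9 = 9 ✓

u = 1, v = 0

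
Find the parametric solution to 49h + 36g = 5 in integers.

Step 1: Compute gcd(49, 36) = 1.
Since 1 divides 5, solutions exist.

Step 2: Find a particular solution using extended Euclidean algorithm.
We get h₀ = -55, g₀ = 75.
Check: 49*-55 + 36*75 = 5 = 5 ✓

Step 3: Write the general solution.
h = -55 + (36/1)t = -55 + 36t
g = 75 - (49/1)t = 75 - 49t
for any integer t.

h = -55 + 36t, g = 75 - 49t for integer t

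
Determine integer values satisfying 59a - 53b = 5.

Step 1: Check solvability.
gcd(59, 53) = 1
Since 1 divides 5, solutions exist.

Step 2: Apply extended Euclidean algorithm to find gcd.
We find integers such that 59*x0 + 53*y0 = 1

Step 3: Scale the particular solution.
Multiply by 5/1 = 5:
a = 45, b = 50

Step 4: Verify.
59*(45) - 53*(50) = 5 = 5 ✓

a = 45, b = 50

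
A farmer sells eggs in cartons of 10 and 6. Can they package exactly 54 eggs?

We need non-negative a, b with 10a + 6b = 54.
gcd(10, 6) = 2 divides 54.
Try a = 0: 6b = 54 - 0 = 54, so b = 9.
One way: 0 cartons of 10 and 9 cartons of 6.

Yes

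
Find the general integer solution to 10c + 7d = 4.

Step 1: Compute gcd(10, 7) = 1.
Since 1 divides 4, solutions exist.

Step 2: Find a particular solution using extended Euclidean algorithm.
We get c₀ = -8, d₀ = 12.
Check: 10*-8 + 7*12 = 4 = 4 ✓

Step 3: Write the general solution.
c = -8 + (7/1)t = -8 + 7t
d = 12 - (10/1)t = 12 - 10t
for any integer t.

c = -8 + 7t, d = 12 - 10t for integer t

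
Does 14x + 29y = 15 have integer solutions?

Step 1: Compute gcd(14, 29).
gcd(14, 29) = 1

Step 2: Check divisibility.
Does 1 divide 15? 15 = 1 x 15, so yes.

By the theorem on linear Diophantine equations, 14x + 29y = 15 has integer solutions if and only if gcd(14, 29) divides 15. Since 1 | 15, solutions exist.

Yes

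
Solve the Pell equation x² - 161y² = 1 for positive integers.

We seek the smallest positive integers (x, y) with x² - 161y² = 1, i.e., x² = 161y² + 1.
Try successive y values:
y = 1: x² = 161·1² + 1 = 162, not a perfect square
y = 2: x² = 161·2² + 1 = 645, not a perfect square
y = 3: x² = 161·3² + 1 = 1450, not a perfect square
... continuing the search (or via continued fractions) ...
y = 928: x² = 161·928² + 1 = 138650625, x = 11775 ✓

Verify: 11775² - 161·928² = 138650625 - 138650624 = 1 ✓

x = 11775, y = 928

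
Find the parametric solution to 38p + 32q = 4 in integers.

Step 1: Compute gcd(38, 32) = 2.
Since 2 divides 4, solutions exist.

Step 2: Find a particular solution using extended Euclidean algorithm.
We get p₀ = -10, q₀ = 12.
Check: 38*-10 + 32*12 = 4 = 4 ✓

Step 3: Write the general solution.
p = -10 + (32/2)t = -10 + 16t
q = 12 - (38/2)t = 12 - 19t
for any integer t.

p = -10 + 16t, q = 12 - 19t for integer t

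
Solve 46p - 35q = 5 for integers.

Step 1: Check solvability.
gcd(46, 35) = 1
Since 1 divides 5, solutions exist.

Step 2: Apply extended Euclidean algorithm to find gcd.
We find integers such that 46*x0 + 35*y0 = 1

Step 3: Scale the particular solution.
Multiply by 5/1 = 5:
p = 80, q = 105

Step 4: Verify.
46*(80) - 35*(105) = 5 = 5 ✓

p = 80, q = 105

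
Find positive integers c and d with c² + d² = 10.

We need to find integers c, d > 0 such that c² + d² = 10.
Trying c = 1: d² = 10 - 1² = 10 - 1 = 9
d = 3
Check: 1² + 3² = 1 + 9 = 10 ✓

10 = 1² + 3²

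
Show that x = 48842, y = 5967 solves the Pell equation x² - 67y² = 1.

Compute x² = 48842² = 2385540964
Compute 67y² = 67·5967² = 67·35605089 = 2385540963
x² - 67y² = 2385540964 - 2385540963 = 1
Since this equals 1, (48842, 5967) is a solution.

Yes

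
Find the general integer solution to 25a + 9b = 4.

Step 1: Compute gcd(25, 9) = 1.
Since 1 divides 4, solutions exist.

Step 2: Find a particular solution using extended Euclidean algorithm.
We get a₀ = 16, b₀ = -44.
Check: 25*16 + 9*-44 = 4 = 4 ✓

Step 3: Write the general solution.
a = 16 + (9/1)t = 16 + 9t
b = -44 - (25/1)t = -44 - 25t
for any integer t.

a = 16 + 9t, b = -44 - 25t for integer t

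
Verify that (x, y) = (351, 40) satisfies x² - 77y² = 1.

Compute x² = 351² = 123201
Compute 77y² = 77·40² = 77·1600 = 123200
x² - 77y² = 123201 - 123200 = 1
Since this equals 1, (351, 40) is a solution.

Yes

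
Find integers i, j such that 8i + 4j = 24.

Step 1: Check solvability.
gcd(8, 4) = 4
Since 4 divides 24, solutions exist.

Step 2: Apply extended Euclidean algorithm to find gcd.
We find integers such that 8*x0 + 4*y0 = 4

Step 3: Scale the particular solution.
Multiply by 24/4 = 6:
i = 0, j = 6

Step 4: Verify.
8*(0) + 4*(6) = 24 = 24 ✓

i = 0, j = 6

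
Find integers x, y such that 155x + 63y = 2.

Step 1: Check solvability.
gcd(155, 63) = 1
Since 1 divides 2, solutions exist.

Step 2: Apply extended Euclidean algorithm to find gcd.
We find integers such that 155*x0 + 63*y0 = 1

Step 3: Scale the particular solution.
Multiply by 2/1 = 2:
x = -26, y = 64

Step 4: Verify.
155*(-26) + 63*(64) = 2 = 2 ✓

x = -26, y = 64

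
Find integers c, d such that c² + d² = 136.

We need to find integers c, d > 0 such that c² + d² = 136.
Trying c = 6: d² = 136 - 6² = 136 - 36 = 100
d = 10
Check: 6² + 10² = 36 + 100 = 136 ✓

136 = 6² + 10²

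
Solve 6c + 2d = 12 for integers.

Step 1: Check solvability.
gcd(6, 2) = 2
Since 2 divides 12, solutions exist.

Step 2: Apply extended Euclidean algorithm to find gcd.
We find integers such that 6*x0 + 2*y0 = 2

Step 3: Scale the particular solution.
Multiply by 12/2 = 6:
c = 0, d = 6

Step 4: Verify.
6*(0) + 2*(6) = 12 = 12 ✓

c = 0, d = 6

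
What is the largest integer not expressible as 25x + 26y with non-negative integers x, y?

For two coprime denominations a and b, the Frobenius number (largest value not representable as a non-negative combination) is ab - a - b.
Here gcd(25, 26) = 1, so they are coprime.
F(25, 26) = 25·26 - 25 - 26 = 650 - 51 = 599

599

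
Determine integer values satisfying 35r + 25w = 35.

Step 1: Check solvability.
gcd(35, 25) = 5
Since 5 divides 35, solutions exist.

Step 2: Apply extended Euclidean algorithm to find gcd.
We find integers such that 35*x0 + 25*y0 = 5

Step 3: Scale the particular solution.
Multiply by 35/5 = 7:
r = -14, w = 21

Step 4: Verify.
35*(-14) + 25*(21) = 35 = 35 ✓

r = -14, w = 21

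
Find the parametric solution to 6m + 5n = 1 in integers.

Step 1: Compute gcd(6, 5) = 1.
Since 1 divides 1, solutions exist.

Step 2: Find a particular solution using extended Euclidean algorithm.
We get m₀ = 1, n₀ = -1.
Check: 6*1 + 5*-1 = 1 = 1 ✓

Step 3: Write the general solution.
m = 1 + (5/1)t = 1 + 5t
n = -1 - (6/1)t = -1 - 6t
for any integer t.

m = 1 + 5t, n = -1 - 6t for integer t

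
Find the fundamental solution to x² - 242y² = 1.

We seek the smallest positive integers (x, y) with x² - 242y² = 1, i.e., x² = 242y² + 1.
Try successive y values:
y = 1: x² = 242·1² + 1 = 243, not a perfect square
y = 2: x² = 242·2² + 1 = 969, not a perfect square
y = 3: x² = 242·3² + 1 = 2179, not a perfect square
... continuing the search (or via continued fractions) ...
y = 1260: x² = 242·1260² + 1 = 384199201, x = 19601 ✓

Verify: 19601² - 242·1260² = 384199201 - 384199200 = 1 ✓

x = 19601, y = 1260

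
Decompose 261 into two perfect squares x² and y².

We need to find integers x, y > 0 such that x² + y² = 261.
Trying x = 6: y² = 261 - 6² = 261 - 36 = 225
y = 15
Check: 6² + 15² = 36 + 225 = 261 ✓

261 = 6² + 15²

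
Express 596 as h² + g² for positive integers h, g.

We need to find integers h, g > 0 such that h² + g² = 596.
Trying h = 14: g² = 596 - 14² = 596 - 196 = 400
g = 20
Check: 14² + 20² = 196 + 400 = 596 ✓

596 = 14² + 20²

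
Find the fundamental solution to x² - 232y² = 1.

We seek the smallest positive integers (x, y) with x² - 232y² = 1, i.e., x² = 232y² + 1.
Try successive y values:
y = 1: x² = 232·1² + 1 = 233, not a perfect square
y = 2: x² = 232·2² + 1 = 929, not a perfect square
y = 3: x² = 232·3² + 1 = 2089, not a perfect square
... continuing the search (or via continued fractions) ...
y = 1287: x² = 232·1287² + 1 = 384277609, x = 19603 ✓

Verify: 19603² - 232·1287² = 384277609 - 384277608 = 1 ✓

x = 19603, y = 1287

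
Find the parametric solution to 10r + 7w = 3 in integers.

Step 1: Compute gcd(10, 7) = 1.
Since 1 divides 3, solutions exist.

Step 2: Find a particular solution using extended Euclidean algorithm.
We get r₀ = -6, w₀ = 9.
Check: 10*-6 + 7*9 = 3 = 3 ✓

Step 3: Write the general solution.
r = -6 + (7/1)t = -6 + 7t
w = 9 - (10/1)t = 9 - 10t
for any integer t.

r = -6 + 7t, w = 9 - 10t for integer t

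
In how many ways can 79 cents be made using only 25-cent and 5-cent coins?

We need non-negative integers (x, y) with 25x + 5y = 79.
For each x from 0 to 3, check if (79 - 25x) is a non-negative multiple of 5.
Solutions (x, y): none
Count: 0

0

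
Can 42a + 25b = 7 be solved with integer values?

Step 1: Compute gcd(42, 25).
gcd(42, 25) = 1

Step 2: Check divisibility.
Does 1 divide 7? 7 = 1 x 7, so yes.

By the theorem on linear Diophantine equations, 42a + 25b = 7 has integer solutions if and only if gcd(42, 25) divides 7. Since 1 | 7, solutions exist.

Yes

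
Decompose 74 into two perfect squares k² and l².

We need to find integers k, l > 0 such that k² + l² = 74.
Trying k = 5: l² = 74 - 5² = 74 - 25 = 49
l = 7
Check: 5² + 7² = 25 + 49 = 74 ✓

74 = 5² + 7²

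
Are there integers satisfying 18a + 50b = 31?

Step 1: Compute gcd(18, 50).
gcd(18, 50) = 2

Step 2: Check divisibility.
Does 2 divide 31? 31 = 2 x 15 + 1, so no.

By the theorem on linear Diophantine equations, 18a + 50b = 31 has integer solutions if and only if gcd(18, 50) divides 31. Since 2 does not divide 31, no solutions exist.

No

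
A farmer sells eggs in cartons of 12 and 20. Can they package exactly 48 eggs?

We need non-negative a, b with 12a + 20b = 48.
gcd(12, 20) = 4 divides 48.
Try a = 4: 20b = 48 - 48 = 0, so b = 0.
One way: 4 cartons of 12 and 0 cartons of 20.

Yes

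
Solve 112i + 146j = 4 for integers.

Step 1: Check solvability.
gcd(112, 146) = 2
Since 2 divides 4, solutions exist.

Step 2: Apply extended Euclidean algorithm to find gcd.
We find integers such that 112*x0 + 146*y0 = 2

Step 3: Scale the particular solution.
Multiply by 4/2 = 2:
i = 60, j = -46

Step 4: Verify.
112*(60) + 146*(-46) = 4 = 4 ✓

i = 60, j = -46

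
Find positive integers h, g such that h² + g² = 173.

Search for h with 173 - h² a perfect square.
h = 2: 173 - 2² = 173 - 4 = 169 = 13² ✓
So h = 2, g = 13.

h = 2, g = 13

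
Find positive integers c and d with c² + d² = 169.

We need to find integers c, d > 0 such that c² + d² = 169.
Trying c = 5: d² = 169 - 5² = 169 - 25 = 144
d = 12
Check: 5² + 12² = 25 + 144 = 169 ✓

169 = 5² + 12²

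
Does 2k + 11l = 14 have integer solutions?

Step 1: Compute gcd(2, 11).
gcd(2, 11) = 1

Step 2: Check divisibility.
Does 1 divide 14? 14 = 1 x 14, so yes.

By the theorem on linear Diophantine equations, 2k + 11l = 14 has integer solutions if and only if gcd(2, 11) divides 14. Since 1 | 14, solutions exist.

Yes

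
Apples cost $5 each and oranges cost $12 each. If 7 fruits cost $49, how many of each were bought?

Let a = apples, o = oranges.
a + o = 7
5a + 12o = 49
Substitute o = 7 - a:
5a + 12(7 - a) = 49
(5 - 12)a = 49 - 84
-7a = -35
a = 5, o = 7 - 5 = 2

Apples: 5, Oranges: 2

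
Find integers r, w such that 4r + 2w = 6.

Step 1: Check solvability.
gcd(4, 2) = 2
Since 2 divides 6, solutions exist.

Step 2: Apply extended Euclidean algorithm to find gcd.
We find integers such that 4*x0 + 2*y0 = 2

Step 3: Scale the particular solution.
Multiply by 6/2 = 3:
r = 0, w = 3

Step 4: Verify.
4*(0) + 2*(3) = 6 = 6 ✓

r = 0, w = 3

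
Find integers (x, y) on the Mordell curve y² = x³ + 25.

Try small integer x values and check whether x³ + 25 is a perfect square.
x = 0: x³ + 25 = 0³ + 25 = 0 + 25 = 25
Is 25 a perfect square? 5² = 25 ✓
So (x, y) = (0, -5) is a solution.

x = 0, y = -5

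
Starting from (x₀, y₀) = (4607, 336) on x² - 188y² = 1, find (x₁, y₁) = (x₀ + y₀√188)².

Solutions to x² - Dy² = 1 are generated by powers of (x₀ + y₀√D).
The next solution satisfies x₁ + y₁√188 = (x₀ + y₀√188)², giving:
x₁ = x₀² + 188y₀² = 4607² + 188·336² = 21224449 + 21224448 = 42448897
y₁ = 2x₀y₀ = 2·4607·336 = 3095904

Verify: 42448897² - 188·3095904² = 1801908856516609 - 1801908856516608 = 1 ✓

x = 42448897, y = 3095904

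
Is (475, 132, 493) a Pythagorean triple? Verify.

Compute a² + b² = 475² + 132² = 225625 + 17424 = 243049
Compute c² = 493² = 243049
Since 243049 = 243049, confirmed.

Yes, it is a Pythagorean triple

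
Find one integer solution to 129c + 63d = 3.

Step 1: Check solvability.
gcd(129, 63) = 3
Since 3 divides 3, solutions exist.

Step 2: Apply extended Euclidean algorithm to find gcd.
We find integers such that 129*x0 + 63*y0 = 3

Step 3: Scale the particular solution.
Multiply by 3/3 = 1:
c = 1, d = -2

Step 4: Verify.
129*(1) + 63*(-2) = 3 = 3 ✓

c = 1, d = -2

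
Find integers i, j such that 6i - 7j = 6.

Step 1: Check solvability.
gcd(6, 7) = 1
Since 1 divides 6, solutions exist.

Step 2: Apply extended Euclidean algorithm to find gcd.
We find integers such that 6*x0 + 7*y0 = 1

Step 3: Scale the particular solution.
Multiply by 6/1 = 6:
i = -6, j = -6

Step 4: Verify.
6*(-6) - 7*(-6) = 6 = 6 ✓

i = -6, j = -6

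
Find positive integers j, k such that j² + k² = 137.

Search for j with 137 - j² a perfect square.
j = 4: 137 - 4² = 137 - 16 = 121 = 11² ✓
So j = 4, k = 11.

j = 4, k = 11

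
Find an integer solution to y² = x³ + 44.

Try small integer x values and check whether x³ + 44 is a perfect square.
x = -2: x³ + 44 = -2³ + 44 = -8 + 44 = 36
Is 36 a perfect square? 6² = 36 ✓
So (x, y) = (-2, -6) is a solution.

x = -2, y = -6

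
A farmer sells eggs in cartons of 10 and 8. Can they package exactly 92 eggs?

We need non-negative a, b with 10a + 8b = 92.
gcd(10, 8) = 2 divides 92.
Try a = 2: 8b = 92 - 20 = 72, so b = 9.
One way: 2 cartons of 10 and 9 cartons of 8.

Yes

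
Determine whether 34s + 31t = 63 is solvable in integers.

Step 1: Compute gcd(34, 31).
gcd(34, 31) = 1

Step 2: Check divisibility.
Does 1 divide 63? 63 = 1 x 63, so yes.

By the theorem on linear Diophantine equations, 34s + 31t = 63 has integer solutions if and only if gcd(34, 31) divides 63. Since 1 | 63, solutions exist.

Yes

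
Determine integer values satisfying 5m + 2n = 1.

Step 1: Check solvability.
gcd(5, 2) = 1
Since 1 divides 1, solutions exist.

Step 2: Apply extended Euclidean algorithm to find gcd.
We find integers such that 5*x0 + 2*y0 = 1

Step 3: Scale the particular solution.
Multiply by 1/1 = 1:
m = 1, n = -2

Step 4: Verify.
5*(1) + 2*(-2) = 1 = 1 ✓

m = 1, n = -2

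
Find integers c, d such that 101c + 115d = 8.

Step 1: Check solvability.
gcd(101, 115) = 1
Since 1 divides 8, solutions exist.

Step 2: Apply extended Euclidean algorithm to find gcd.
We find integers such that 101*x0 + 115*y0 = 1

Step 3: Scale the particular solution.
Multiply by 8/1 = 8:
c = 328, d = -288

Step 4: Verify.
101*(328) + 115*(-288) = 8 = 8 ✓

c = 328, d = -288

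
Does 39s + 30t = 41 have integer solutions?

Step 1: Compute gcd(39, 30).
gcd(39, 30) = 3

Step 2: Check divisibility.
Does 3 divide 41? 41 = 3 x 13 + 2, so no.

By the theorem on linear Diophantine equations, 39s + 30t = 41 has integer solutions if and only if gcd(39, 30) divides 41. Since 3 does not divide 41, no solutions exist.

No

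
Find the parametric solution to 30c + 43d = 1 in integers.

Step 1: Compute gcd(30, 43) = 1.
Since 1 divides 1, solutions exist.

Step 2: Find a particular solution using extended Euclidean algorithm.
We get c₀ = -10, d₀ = 7.
Check: 30*-10 + 43*7 = 1 = 1 ✓

Step 3: Write the general solution.
c = -10 + (43/1)t = -10 + 43t
d = 7 - (30/1)t = 7 - 30t
for any integer t.

c = -10 + 43t, d = 7 - 30t for integer t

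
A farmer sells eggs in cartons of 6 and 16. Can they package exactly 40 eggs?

We need non-negative a, b with 6a + 16b = 40.
gcd(6, 16) = 2 divides 40.
Try a = 4: 16b = 40 - 24 = 16, so b = 1.
One way: 4 cartons of 6 and 1 cartons of 16.

Yes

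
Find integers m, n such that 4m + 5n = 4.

Step 1: Check solvability.
gcd(4, 5) = 1
Since 1 divides 4, solutions exist.

Step 2: Apply extended Euclidean algorithm to find gcd.
We find integers such that 4*x0 + 5*y0 = 1

Step 3: Scale the particular solution.
Multiply by 4/1 = 4:
m = -4, n = 4

Step 4: Verify.
4*(-4) + 5*(4) = 4 = 4 ✓

m = -4, n = 4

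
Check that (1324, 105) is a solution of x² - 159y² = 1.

Compute x² = 1324² = 1752976
Compute 159y² = 159·105² = 159·11025 = 1752975
x² - 159y² = 1752976 - 1752975 = 1
Since this equals 1, (1324, 105) is a solution.

Yes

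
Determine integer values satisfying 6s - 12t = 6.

Step 1: Check solvability.
gcd(6, 12) = 6
Since 6 divides 6, solutions exist.

Step 2: Apply extended Euclidean algorithm to find gcd.
We find integers such that 6*x0 + 12*y0 = 6

Step 3: Scale the particular solution.
Multiply by 6/6 = 1:
s = 1, t = 0

Step 4: Verify.
6*(1) - 12*(0) = 6 = 6 ✓

s = 1, t = 0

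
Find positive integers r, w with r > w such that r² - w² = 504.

Factor: r² - w² = (r+w)(r-w) = 504.
We need two factors of 504 with the same parity.
Use r+w = 252 and r-w = 2 (product 252·2 = 504).
Adding: 2r = 254, so r = 127.
Subtracting: 2w = 250, so w = 125.
Check: 127² - 125² = 16129 - 15625 = 504 ✓

r = 127, w = 125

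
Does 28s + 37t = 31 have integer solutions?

Step 1: Compute gcd(28, 37).
gcd(28, 37) = 1

Step 2: Check divisibility.
Does 1 divide 31? 31 = 1 x 31, so yes.

By the theorem on linear Diophantine equations, 28s + 37t = 31 has integer solutions if and only if gcd(28, 37) divides 31. Since 1 | 31, solutions exist.

Yes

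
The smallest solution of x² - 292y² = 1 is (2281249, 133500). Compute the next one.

Solutions to x² - Dy² = 1 are generated by powers of (x₀ + y₀√D).
The next solution satisfies x₁ + y₁√292 = (x₀ + y₀√292)², giving:
x₁ = x₀² + 292y₀² = 2281249² + 292·133500² = 5204097000001 + 5204097000000 = 10408194000001
y₁ = 2x₀y₀ = 2·2281249·133500 = 609093483000

Verify: 10408194000001² - 292·609093483000² = 108330502341656816388000001 - 108330502341656816388000000 = 1 ✓

x = 10408194000001, y = 609093483000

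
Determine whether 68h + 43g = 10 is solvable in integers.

Step 1: Compute gcd(68, 43).
gcd(68, 43) = 1

Step 2: Check divisibility.
Does 1 divide 10? 10 = 1 x 10, so yes.

By the theorem on linear Diophantine equations, 68h + 43g = 10 has integer solutions if and only if gcd(68, 43) divides 10. Since 1 | 10, solutions exist.

Yes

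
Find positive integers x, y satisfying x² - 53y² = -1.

We need x² = 53y² - 1. Try successive y:
y = 1: x² = 53·1² - 1 = 52, not a perfect square
y = 2: x² = 53·2² - 1 = 211, not a perfect square
y = 3: x² = 53·3² - 1 = 476, not a perfect square
...
y = 25: x² = 53·25² - 1 = 33124 = 182² ✓
Check: 182² - 53·25² = 33124 - 33125 = -1 ✓

x = 182, y = 25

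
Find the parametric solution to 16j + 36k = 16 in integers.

Step 1: Compute gcd(16, 36) = 4.
Since 4 divides 16, solutions exist.

Step 2: Find a particular solution using extended Euclidean algorithm.
We get j₀ = -8, k₀ = 4.
Check: 16*-8 + 36*4 = 16 = 16 ✓

Step 3: Write the general solution.
j = -8 + (36/4)t = -8 + 9t
k = 4 - (16/4)t = 4 - 4t
for any integer t.

j = -8 + 9t, k = 4 - 4t for integer t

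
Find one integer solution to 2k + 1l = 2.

Step 1: Check solvability.
gcd(2, 1) = 1
Since 1 divides 2, solutions exist.

Step 2: Apply extended Euclidean algorithm to find gcd.
We find integers such that 2*x0 + 1*y0 = 1

Step 3: Scale the particular solution.
Multiply by 2/1 = 2:
k = 0, l = 2

Step 4: Verify.
2*(0) + 1*(2) = 2 = 2 ✓

k = 0, l = 2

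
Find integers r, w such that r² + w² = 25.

We need to find integers r, w > 0 such that r² + w² = 25.
Trying r = 3: w² = 25 - 3² = 25 - 9 = 16
w = 4
Check: 3² + 4² = 9 + 16 = 25 ✓

25 = 3² + 4²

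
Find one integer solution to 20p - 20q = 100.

Step 1: Check solvability.
gcd(20, 20) = 20
Since 20 divides 100, solutions exist.

Step 2: Apply extended Euclidean algorithm to find gcd.
We find integers such that 20*x0 + 20*y0 = 20

Step 3: Scale the particular solution.
Multiply by 100/20 = 5:
p = 0, q = -5

Step 4: Verify.
20*(0) - 20*(-5) = 100 = 100 ✓

p = 0, q = -5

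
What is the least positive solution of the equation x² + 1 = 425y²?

We need x² = 425y² - 1. Try successive y:
y = 1: x² = 425·1² - 1 = 424, not a perfect square
y = 2: x² = 425·2² - 1 = 1699, not a perfect square
y = 3: x² = 425·3² - 1 = 3824, not a perfect square
...
y = 13: x² = 425·13² - 1 = 71824 = 268² ✓
Check: 268² - 425·13² = 71824 - 71825 = -1 ✓

x = 268, y = 13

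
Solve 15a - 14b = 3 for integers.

Step 1: Check solvability.
gcd(15, 14) = 1
Since 1 divides 3, solutions exist.

Step 2: Apply extended Euclidean algorithm to find gcd.
We find integers such that 15*x0 + 14*y0 = 1

Step 3: Scale the particular solution.
Multiply by 3/1 = 3:
a = 3, b = 3

Step 4: Verify.
15*(3) - 14*(3) = 3 = 3 ✓

a = 3, b = 3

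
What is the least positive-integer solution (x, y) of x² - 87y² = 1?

We seek the smallest positive integers (x, y) with x² - 87y² = 1, i.e., x² = 87y² + 1.
Try successive y values:
y = 1: x² = 87·1² + 1 = 88, not a perfect square
y = 2: x² = 87·2² + 1 = 349, not a perfect square
y = 3: x² = 87·3² + 1 = 784, x = 28 ✓

Verify: 28² - 87·3² = 784 - 783 = 1 ✓

x = 28, y = 3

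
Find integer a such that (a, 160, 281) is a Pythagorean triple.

a² = c² - b² = 281² - 160² = 78961 - 25600 = 53361
a = sqrt(53361) = 231

231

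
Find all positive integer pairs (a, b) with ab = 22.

The positive divisors of 22 are: 1, 2, 11, 22.
Each divisor d gives the pair (d, 22/d):
(1, 22), (2, 11), (11, 2), (22, 1)

(1, 22), (2, 11), (11, 2), (22, 1)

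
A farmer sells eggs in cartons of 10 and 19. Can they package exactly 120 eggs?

We need non-negative a, b with 10a + 19b = 120.
gcd(10, 19) = 1 divides 120.
Try a = 12: 19b = 120 - 120 = 0, so b = 0.
One way: 12 cartons of 10 and 0 cartons of 19.

Yes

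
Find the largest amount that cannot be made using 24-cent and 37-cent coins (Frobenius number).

For two coprime denominations a and b, the Frobenius number (largest value not representable as a non-negative combination) is ab - a - b.
Here gcd(24, 37) = 1, so they are coprime.
F(24, 37) = 24·37 - 24 - 37 = 888 - 61 = 827

827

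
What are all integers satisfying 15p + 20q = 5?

Step 1: Compute gcd(15, 20) = 5.
Since 5 divides 5, solutions exist.

Step 2: Find a particular solution using extended Euclidean algorithm.
We get p₀ = -1, q₀ = 1.
Check: 15*-1 + 20*1 = 5 = 5 ✓

Step 3: Write the general solution.
p = -1 + (20/5)t = -1 + 4t
q = 1 - (15/5)t = 1 - 3t
for any integer t.

p = -1 + 4t, q = 1 - 3t for integer t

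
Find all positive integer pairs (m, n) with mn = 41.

The positive divisors of 41 are: 1, 41.
Each divisor d gives the pair (d, 41/d):
(1, 41), (41, 1)

(1, 41), (41, 1)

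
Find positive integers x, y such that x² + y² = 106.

Search for x with 106 - x² a perfect square.
x = 5: 106 - 5² = 106 - 25 = 81 = 9² ✓
So x = 5, y = 9.

x = 5, y = 9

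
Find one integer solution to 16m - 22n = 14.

Step 1: Check solvability.
gcd(16, 22) = 2
Since 2 divides 14, solutions exist.

Step 2: Apply extended Euclidean algorithm to find gcd.
We find integers such that 16*x0 + 22*y0 = 2

Step 3: Scale the particular solution.
Multiply by 14/2 = 7:
m = -28, n = -21

Step 4: Verify.
16*(-28) - 22*(-21) = 14 = 14 ✓

m = -28, n = -21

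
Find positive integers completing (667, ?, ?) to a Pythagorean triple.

We need the other leg and hypotenuse such that 667² + x² = c².
Take x = 156, c = 685: 667² + 156² = 444889 + 24336 = 469225 = 685² ✓
Triple: (667, 156, 685)

(667, 156, 685)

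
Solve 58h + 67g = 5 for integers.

Step 1: Check solvability.
gcd(58, 67) = 1
Since 1 divides 5, solutions exist.

Step 2: Apply extended Euclidean algorithm to find gcd.
We find integers such that 58*x0 + 67*y0 = 1

Step 3: Scale the particular solution.
Multiply by 5/1 = 5:
h = -75, g = 65

Step 4: Verify.
58*(-75) + 67*(65) = 5 = 5 ✓

h = -75, g = 65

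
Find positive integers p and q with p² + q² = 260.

We need to find integers p, q > 0 such that p² + q² = 260.
Trying p = 2: q² = 260 - 2² = 260 - 4 = 256
q = 16
Check: 2² + 16² = 4 + 256 = 260 ✓

260 = 2² + 16²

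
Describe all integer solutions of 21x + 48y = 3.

Step 1: Compute gcd(21, 48) = 3.
Since 3 divides 3, solutions exist.

Step 2: Find a particular solution using extended Euclidean algorithm.
We get x₀ = 7, y₀ = -3.
Check: 21*7 + 48*-3 = 3 = 3 ✓

Step 3: Write the general solution.
x = 7 + (48/3)t = 7 + 16t
y = -3 - (21/3)t = -3 - 7t
for any integer t.

x = 7 + 16t, y = -3 - 7t for integer t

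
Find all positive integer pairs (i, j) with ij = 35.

The positive divisors of 35 are: 1, 5, 7, 35.
Each divisor d gives the pair (d, 35/d):
(1, 35), (5, 7), (7, 5), (35, 1)

(1, 35), (5, 7), (7, 5), (35, 1)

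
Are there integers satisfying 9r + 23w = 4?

Step 1: Compute gcd(9, 23).
gcd(9, 23) = 1

Step 2: Check divisibility.
Does 1 divide 4? 4 = 1 x 4, so yes.

By the theorem on linear Diophantine equations, 9r + 23w = 4 has integer solutions if and only if gcd(9, 23) divides 4. Since 1 | 4, solutions exist.

Yes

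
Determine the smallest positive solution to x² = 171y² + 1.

We seek the smallest positive integers (x, y) with x² - 171y² = 1, i.e., x² = 171y² + 1.
Try successive y values:
y = 1: x² = 171·1² + 1 = 172, not a perfect square
y = 2: x² = 171·2² + 1 = 685, not a perfect square
y = 3: x² = 171·3² + 1 = 1540, not a perfect square
... continuing the search (or via continued fractions) ...
y = 13: x² = 171·13² + 1 = 28900, x = 170 ✓

Verify: 170² - 171·13² = 28900 - 28899 = 1 ✓

x = 170, y = 13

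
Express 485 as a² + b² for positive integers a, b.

We need to find integers a, b > 0 such that a² + b² = 485.
Trying a = 1: b² = 485 - 1² = 485 - 1 = 484
b = 22
Check: 1² + 22² = 1 + 484 = 485 ✓

485 = 1² + 22²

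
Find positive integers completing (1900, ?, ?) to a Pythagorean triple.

We need the other leg and hypotenuse such that 1900² + x² = c².
Take x = 528, c = 1972: 1900² + 528² = 3610000 + 278784 = 3888784 = 1972² ✓
Triple: (1900, 528, 1972)

(1900, 528, 1972)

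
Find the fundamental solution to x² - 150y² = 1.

We seek the smallest positive integers (x, y) with x² - 150y² = 1, i.e., x² = 150y² + 1.
Try successive y values:
y = 1: x² = 150·1² + 1 = 151, not a perfect square
y = 2: x² = 150·2² + 1 = 601, not a perfect square
y = 3: x² = 150·3² + 1 = 1351, not a perfect square
... continuing the search (or via continued fractions) ...
y = 4: x² = 150·4² + 1 = 2401, x = 49 ✓

Verify: 49² - 150·4² = 2401 - 2400 = 1 ✓

x = 49, y = 4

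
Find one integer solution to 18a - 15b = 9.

Step 1: Check solvability.
gcd(18, 15) = 3
Since 3 divides 9, solutions exist.

Step 2: Apply extended Euclidean algorithm to find gcd.
We find integers such that 18*x0 + 15*y0 = 3

Step 3: Scale the particular solution.
Multiply by 9/3 = 3:
a = 3, b = 3

Step 4: Verify.
18*(3) - 15*(3) = 9 = 9 ✓

a = 3, b = 3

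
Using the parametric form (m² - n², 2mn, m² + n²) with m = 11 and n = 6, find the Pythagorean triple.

a = m² - n² = 121 - 36 = 85
b = 2mn = 2·11·6 = 132
c = m² + n² = 121 + 36 = 157
Verify: 85² + 132² = 7225 + 17424 = 24649 = 157² ✓

(85, 132, 157)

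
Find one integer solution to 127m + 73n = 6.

Step 1: Check solvability.
gcd(127, 73) = 1
Since 1 divides 6, solutions exist.

Step 2: Apply extended Euclidean algorithm to find gcd.
We find integers such that 127*x0 + 73*y0 = 1

Step 3: Scale the particular solution.
Multiply by 6/1 = 6:
m = 138, n = -240

Step 4: Verify.
127*(138) + 73*(-240) = 6 = 6 ✓

m = 138, n = -240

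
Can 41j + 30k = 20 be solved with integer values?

Step 1: Compute gcd(41, 30).
gcd(41, 30) = 1

Step 2: Check divisibility.
Does 1 divide 20? 20 = 1 x 20, so yes.

By the theorem on linear Diophantine equations, 41j + 30k = 20 has integer solutions if and only if gcd(41, 30) divides 20. Since 1 | 20, solutions exist.

Yes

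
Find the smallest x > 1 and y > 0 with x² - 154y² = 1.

We seek the smallest positive integers (x, y) with x² - 154y² = 1, i.e., x² = 154y² + 1.
Try successive y values:
y = 1: x² = 154·1² + 1 = 155, not a perfect square
y = 2: x² = 154·2² + 1 = 617, not a perfect square
y = 3: x² = 154·3² + 1 = 1387, not a perfect square
... continuing the search (or via continued fractions) ...
y = 1716: x² = 154·1716² + 1 = 453477025, x = 21295 ✓

Verify: 21295² - 154·1716² = 453477025 - 453477024 = 1 ✓

x = 21295, y = 1716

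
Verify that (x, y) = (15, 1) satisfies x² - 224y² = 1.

Compute x² = 15² = 225
Compute 224y² = 224·1² = 224·1 = 224
x² - 224y² = 225 - 224 = 1
Since this equals 1, (15, 1) is a solution.

Yes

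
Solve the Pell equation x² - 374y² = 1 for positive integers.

We seek the smallest positive integers (x, y) with x² - 374y² = 1, i.e., x² = 374y² + 1.
Try successive y values:
y = 1: x² = 374·1² + 1 = 375, not a perfect square
y = 2: x² = 374·2² + 1 = 1497, not a perfect square
y = 3: x² = 374·3² + 1 = 3367, not a perfect square
... continuing the search (or via continued fractions) ...
y = 174: x² = 374·174² + 1 = 11323225, x = 3365 ✓

Verify: 3365² - 374·174² = 11323225 - 11323224 = 1 ✓

x = 3365, y = 174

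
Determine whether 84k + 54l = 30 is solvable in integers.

Step 1: Compute gcd(84, 54).
gcd(84, 54) = 6

Step 2: Check divisibility.
Does 6 divide 30? 30 = 6 x 5, so yes.

By the theorem on linear Diophantine equations, 84k + 54l = 30 has integer solutions if and only if gcd(84, 54) divides 30. Since 6 | 30, solutions exist.

Yes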